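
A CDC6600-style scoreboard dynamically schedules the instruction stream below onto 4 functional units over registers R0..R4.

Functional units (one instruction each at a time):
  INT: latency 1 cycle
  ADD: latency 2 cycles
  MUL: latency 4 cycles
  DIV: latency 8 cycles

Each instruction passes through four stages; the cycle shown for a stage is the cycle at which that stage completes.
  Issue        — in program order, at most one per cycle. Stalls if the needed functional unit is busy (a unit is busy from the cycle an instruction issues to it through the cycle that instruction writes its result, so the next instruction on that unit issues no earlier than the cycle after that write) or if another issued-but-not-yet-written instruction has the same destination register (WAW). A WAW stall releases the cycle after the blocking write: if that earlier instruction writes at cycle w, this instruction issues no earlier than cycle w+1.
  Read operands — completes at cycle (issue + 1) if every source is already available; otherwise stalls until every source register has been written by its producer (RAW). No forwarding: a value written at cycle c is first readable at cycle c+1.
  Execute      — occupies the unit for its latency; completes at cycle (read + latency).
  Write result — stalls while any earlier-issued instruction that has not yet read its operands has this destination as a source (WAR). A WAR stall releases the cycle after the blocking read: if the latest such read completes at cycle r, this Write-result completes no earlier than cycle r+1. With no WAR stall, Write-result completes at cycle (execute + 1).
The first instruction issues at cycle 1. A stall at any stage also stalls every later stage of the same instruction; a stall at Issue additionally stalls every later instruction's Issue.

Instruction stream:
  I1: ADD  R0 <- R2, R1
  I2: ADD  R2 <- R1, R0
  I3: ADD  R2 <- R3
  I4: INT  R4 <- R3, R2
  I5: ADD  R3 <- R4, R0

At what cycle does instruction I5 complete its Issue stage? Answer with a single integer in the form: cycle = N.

I1: IS=1 RO=2 EX=4 WR=5
I2: IS=6 RO=7 EX=9 WR=10  [struct: ADD busy until I1 writes@5]
I3: IS=11 RO=12 EX=14 WR=15  [struct: ADD busy until I2 writes@10]
I4: IS=12 RO=16 EX=17 WR=18  [RAW R2: wait I3 write@15]
I5: IS=16 RO=19 EX=21 WR=22  [struct: ADD busy until I3 writes@15; RAW R4: wait I4 write@18]

cycle = 16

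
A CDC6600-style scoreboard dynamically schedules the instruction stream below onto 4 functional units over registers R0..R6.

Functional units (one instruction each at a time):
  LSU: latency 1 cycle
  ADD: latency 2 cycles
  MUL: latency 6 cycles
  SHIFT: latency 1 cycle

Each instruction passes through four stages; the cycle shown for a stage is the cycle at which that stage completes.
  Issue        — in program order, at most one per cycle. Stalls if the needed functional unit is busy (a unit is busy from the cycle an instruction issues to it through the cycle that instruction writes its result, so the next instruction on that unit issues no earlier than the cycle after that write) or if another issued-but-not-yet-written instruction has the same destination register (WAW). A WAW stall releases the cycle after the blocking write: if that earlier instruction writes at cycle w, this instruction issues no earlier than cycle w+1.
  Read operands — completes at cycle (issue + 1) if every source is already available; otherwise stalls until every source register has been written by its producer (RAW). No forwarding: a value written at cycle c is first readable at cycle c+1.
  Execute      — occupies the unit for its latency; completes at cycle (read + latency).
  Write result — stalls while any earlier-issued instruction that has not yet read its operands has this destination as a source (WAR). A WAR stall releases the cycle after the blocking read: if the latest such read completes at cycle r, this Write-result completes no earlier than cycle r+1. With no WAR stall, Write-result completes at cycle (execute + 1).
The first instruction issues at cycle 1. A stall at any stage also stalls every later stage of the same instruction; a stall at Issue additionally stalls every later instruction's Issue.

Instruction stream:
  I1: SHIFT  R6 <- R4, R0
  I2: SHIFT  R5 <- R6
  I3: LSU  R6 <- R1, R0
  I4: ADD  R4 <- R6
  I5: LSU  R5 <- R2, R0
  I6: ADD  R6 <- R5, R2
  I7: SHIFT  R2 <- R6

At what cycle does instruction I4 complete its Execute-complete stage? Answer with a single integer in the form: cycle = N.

  I1 | 1 | 2 | 3 | 4
  I2 | 5 | 6 | 7 | 8   struct: SHIFT busy until I1 writes@4
  I3 | 6 | 7 | 8 | 9
  I4 | 7 | 10 | 12 | 13   RAW R6: wait I3 write@9
  I5 | 10 | 11 | 12 | 13   struct: LSU busy until I3 writes@9
  I6 | 14 | 15 | 17 | 18   struct: ADD busy until I4 writes@13
  I7 | 15 | 19 | 20 | 21   RAW R6: wait I6 write@18

cycle = 12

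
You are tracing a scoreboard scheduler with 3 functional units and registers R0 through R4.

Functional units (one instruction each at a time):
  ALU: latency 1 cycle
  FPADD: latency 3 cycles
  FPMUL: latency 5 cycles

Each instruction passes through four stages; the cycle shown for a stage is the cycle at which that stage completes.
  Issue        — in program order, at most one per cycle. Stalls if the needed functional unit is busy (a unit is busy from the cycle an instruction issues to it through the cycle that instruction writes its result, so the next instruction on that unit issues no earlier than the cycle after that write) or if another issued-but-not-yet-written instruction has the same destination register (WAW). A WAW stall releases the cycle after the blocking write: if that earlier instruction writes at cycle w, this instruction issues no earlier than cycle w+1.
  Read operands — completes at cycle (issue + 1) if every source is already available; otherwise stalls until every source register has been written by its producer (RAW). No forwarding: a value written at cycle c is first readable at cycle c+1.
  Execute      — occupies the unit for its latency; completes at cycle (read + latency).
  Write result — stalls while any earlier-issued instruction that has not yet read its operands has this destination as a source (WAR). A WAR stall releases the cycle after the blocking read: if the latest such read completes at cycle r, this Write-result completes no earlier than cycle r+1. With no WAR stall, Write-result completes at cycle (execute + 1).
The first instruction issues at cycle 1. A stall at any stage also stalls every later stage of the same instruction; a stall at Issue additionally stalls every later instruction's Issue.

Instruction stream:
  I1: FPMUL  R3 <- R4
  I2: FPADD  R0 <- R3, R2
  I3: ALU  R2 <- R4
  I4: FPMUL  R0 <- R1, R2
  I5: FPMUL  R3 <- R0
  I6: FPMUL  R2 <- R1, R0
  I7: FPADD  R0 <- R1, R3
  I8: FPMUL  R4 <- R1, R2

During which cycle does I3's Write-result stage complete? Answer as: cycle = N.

cycle 1: I1 issues→FPMUL
cycle 2: I1 reads | I2 issues→FPADD
cycle 3: I3 issues→ALU
cycle 4: I3 reads
cycle 5: I3 exec-done
cycle 7: I1 exec-done
cycle 8: I1 writes R3
cycle 9: I2 reads
cycle 10: I3 writes R2
cycle 12: I2 exec-done
cycle 13: I2 writes R0
cycle 14: I4 issues→FPMUL
cycle 15: I4 reads
cycle 20: I4 exec-done
cycle 21: I4 writes R0
cycle 22: I5 issues→FPMUL
cycle 23: I5 reads
cycle 28: I5 exec-done
cycle 29: I5 writes R3
cycle 30: I6 issues→FPMUL
cycle 31: I6 reads | I7 issues→FPADD
cycle 32: I7 reads
cycle 35: I7 exec-done
cycle 36: I6 exec-done | I7 writes R0
cycle 37: I6 writes R2
cycle 38: I8 issues→FPMUL
cycle 39: I8 reads
cycle 44: I8 exec-done
cycle 45: I8 writes R4

cycle = 10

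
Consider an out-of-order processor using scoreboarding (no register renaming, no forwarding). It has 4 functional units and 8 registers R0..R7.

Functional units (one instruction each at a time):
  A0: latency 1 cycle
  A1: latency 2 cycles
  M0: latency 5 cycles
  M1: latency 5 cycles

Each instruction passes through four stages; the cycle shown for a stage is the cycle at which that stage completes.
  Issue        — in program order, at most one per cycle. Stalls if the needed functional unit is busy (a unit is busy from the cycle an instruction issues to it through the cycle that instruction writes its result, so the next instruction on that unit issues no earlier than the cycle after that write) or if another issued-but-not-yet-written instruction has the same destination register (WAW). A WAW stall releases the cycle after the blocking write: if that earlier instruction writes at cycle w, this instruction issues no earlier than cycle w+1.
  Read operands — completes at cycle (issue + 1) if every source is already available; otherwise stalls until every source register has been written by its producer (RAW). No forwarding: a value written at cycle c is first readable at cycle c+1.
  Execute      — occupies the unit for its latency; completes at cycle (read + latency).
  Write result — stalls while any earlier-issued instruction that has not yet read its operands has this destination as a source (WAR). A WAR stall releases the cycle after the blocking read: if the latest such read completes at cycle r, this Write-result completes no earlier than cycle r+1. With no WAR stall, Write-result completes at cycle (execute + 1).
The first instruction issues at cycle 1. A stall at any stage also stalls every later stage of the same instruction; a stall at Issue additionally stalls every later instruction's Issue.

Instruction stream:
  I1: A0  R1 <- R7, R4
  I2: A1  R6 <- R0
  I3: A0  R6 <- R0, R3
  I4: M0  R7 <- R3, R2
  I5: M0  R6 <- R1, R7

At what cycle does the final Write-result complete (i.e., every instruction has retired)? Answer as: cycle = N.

cycle = 23

  I1 | 1 | 2 | 3 | 4
  I2 | 2 | 3 | 5 | 6
  I3 | 7 | 8 | 9 | 10   WAW R6: wait I2 write@6
  I4 | 8 | 9 | 14 | 15
  I5 | 16 | 17 | 22 | 23   struct: M0 busy until I4 writes@15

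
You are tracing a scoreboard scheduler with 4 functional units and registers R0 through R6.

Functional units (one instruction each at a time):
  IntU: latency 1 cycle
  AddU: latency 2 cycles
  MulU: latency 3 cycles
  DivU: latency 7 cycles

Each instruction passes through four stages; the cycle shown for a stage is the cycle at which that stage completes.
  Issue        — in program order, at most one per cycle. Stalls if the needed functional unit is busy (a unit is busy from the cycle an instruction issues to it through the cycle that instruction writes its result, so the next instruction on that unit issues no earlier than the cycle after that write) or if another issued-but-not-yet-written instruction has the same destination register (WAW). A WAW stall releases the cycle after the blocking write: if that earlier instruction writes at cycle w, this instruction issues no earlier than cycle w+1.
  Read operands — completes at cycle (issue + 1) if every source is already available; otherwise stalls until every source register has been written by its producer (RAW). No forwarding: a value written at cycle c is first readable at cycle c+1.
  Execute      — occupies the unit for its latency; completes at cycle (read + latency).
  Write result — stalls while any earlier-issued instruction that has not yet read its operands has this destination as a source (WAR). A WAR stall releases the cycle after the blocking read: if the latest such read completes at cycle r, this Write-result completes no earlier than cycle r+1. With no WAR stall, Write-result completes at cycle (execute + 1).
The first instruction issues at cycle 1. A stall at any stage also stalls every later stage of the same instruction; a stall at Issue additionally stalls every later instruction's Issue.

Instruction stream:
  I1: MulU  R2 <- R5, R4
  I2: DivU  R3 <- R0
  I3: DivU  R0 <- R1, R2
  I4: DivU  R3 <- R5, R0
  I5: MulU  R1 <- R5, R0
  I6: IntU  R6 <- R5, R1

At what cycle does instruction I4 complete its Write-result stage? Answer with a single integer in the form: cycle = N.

cycle = 31

c1: I1 issues→MulU
c2: I1 reads | I2 issues→DivU
c3: I2 reads
c5: I1 exec-done
c6: I1 writes R2
c10: I2 exec-done
c11: I2 writes R3
c12: I3 issues→DivU
c13: I3 reads
c20: I3 exec-done
c21: I3 writes R0
c22: I4 issues→DivU
c23: I4 reads | I5 issues→MulU
c24: I5 reads | I6 issues→IntU
c27: I5 exec-done
c28: I5 writes R1
c29: I6 reads
c30: I4 exec-done | I6 exec-done
c31: I4 writes R3 | I6 writes R6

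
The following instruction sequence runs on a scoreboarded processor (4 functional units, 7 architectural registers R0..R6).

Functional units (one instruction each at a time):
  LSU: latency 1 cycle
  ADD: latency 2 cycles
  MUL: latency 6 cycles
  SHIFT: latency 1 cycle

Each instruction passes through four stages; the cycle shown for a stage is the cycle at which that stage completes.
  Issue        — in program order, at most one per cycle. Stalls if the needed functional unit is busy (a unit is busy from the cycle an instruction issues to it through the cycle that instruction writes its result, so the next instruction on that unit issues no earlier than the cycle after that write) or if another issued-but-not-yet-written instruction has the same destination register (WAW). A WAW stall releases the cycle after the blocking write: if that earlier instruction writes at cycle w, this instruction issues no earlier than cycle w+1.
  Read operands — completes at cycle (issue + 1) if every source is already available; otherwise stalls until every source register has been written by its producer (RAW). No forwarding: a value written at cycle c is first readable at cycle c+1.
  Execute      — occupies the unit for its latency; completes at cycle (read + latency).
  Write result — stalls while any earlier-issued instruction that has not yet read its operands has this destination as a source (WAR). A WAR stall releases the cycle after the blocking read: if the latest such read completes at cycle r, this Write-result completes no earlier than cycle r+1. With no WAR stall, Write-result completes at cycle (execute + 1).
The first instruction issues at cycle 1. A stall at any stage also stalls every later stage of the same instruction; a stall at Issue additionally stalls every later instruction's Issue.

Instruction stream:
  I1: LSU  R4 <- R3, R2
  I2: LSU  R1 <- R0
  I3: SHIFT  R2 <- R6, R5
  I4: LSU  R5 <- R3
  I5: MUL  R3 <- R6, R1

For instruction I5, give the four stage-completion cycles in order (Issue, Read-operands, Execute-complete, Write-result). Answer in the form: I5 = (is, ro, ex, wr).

I5 = (10, 11, 17, 18)

t=1  I1 issues→LSU
t=2  I1 reads
t=3  I1 exec-done
t=4  I1 writes R4
t=5  I2 issues→LSU
t=6  I2 reads; I3 issues→SHIFT
t=7  I2 exec-done; I3 reads
t=8  I2 writes R1; I3 exec-done
t=9  I3 writes R2; I4 issues→LSU
t=10  I4 reads; I5 issues→MUL
t=11  I4 exec-done; I5 reads
t=12  I4 writes R5
t=17  I5 exec-done
t=18  I5 writes R3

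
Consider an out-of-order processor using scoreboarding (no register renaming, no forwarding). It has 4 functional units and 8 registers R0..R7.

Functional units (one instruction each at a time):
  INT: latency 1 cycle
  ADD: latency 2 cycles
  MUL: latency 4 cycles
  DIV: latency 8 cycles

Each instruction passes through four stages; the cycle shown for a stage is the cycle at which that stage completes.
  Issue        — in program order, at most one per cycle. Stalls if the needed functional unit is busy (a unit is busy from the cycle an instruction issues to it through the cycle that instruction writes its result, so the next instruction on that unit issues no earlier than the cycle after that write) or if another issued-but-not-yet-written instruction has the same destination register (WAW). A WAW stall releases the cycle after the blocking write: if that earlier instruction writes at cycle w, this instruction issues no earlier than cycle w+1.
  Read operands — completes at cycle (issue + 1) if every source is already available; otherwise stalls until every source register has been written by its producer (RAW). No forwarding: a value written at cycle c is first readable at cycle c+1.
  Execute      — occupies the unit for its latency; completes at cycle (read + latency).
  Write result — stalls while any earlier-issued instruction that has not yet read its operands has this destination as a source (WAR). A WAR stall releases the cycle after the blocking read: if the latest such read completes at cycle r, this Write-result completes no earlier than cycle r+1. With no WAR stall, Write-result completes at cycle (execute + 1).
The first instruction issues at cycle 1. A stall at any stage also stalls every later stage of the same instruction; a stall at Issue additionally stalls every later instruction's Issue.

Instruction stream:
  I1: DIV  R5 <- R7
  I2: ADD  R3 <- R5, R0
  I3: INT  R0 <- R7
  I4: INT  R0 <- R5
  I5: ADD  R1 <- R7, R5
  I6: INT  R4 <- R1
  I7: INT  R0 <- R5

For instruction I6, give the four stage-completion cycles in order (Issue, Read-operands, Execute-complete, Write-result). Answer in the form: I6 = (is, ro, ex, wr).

I6 = (18, 21, 22, 23)

1) issue 1, read 2, done 10, write 11
2) issue 2, read 12, done 14, write 15  <RAW R5: wait I1 write@11>
3) issue 3, read 4, done 5, write 13  <WAR R0: wait I2 read@12>
4) issue 14, read 15, done 16, write 17  <struct: INT busy until I3 writes@13>
5) issue 16, read 17, done 19, write 20  <struct: ADD busy until I2 writes@15>
6) issue 18, read 21, done 22, write 23  <struct: INT busy until I4 writes@17 / RAW R1: wait I5 write@20>
7) issue 24, read 25, done 26, write 27  <struct: INT busy until I6 writes@23>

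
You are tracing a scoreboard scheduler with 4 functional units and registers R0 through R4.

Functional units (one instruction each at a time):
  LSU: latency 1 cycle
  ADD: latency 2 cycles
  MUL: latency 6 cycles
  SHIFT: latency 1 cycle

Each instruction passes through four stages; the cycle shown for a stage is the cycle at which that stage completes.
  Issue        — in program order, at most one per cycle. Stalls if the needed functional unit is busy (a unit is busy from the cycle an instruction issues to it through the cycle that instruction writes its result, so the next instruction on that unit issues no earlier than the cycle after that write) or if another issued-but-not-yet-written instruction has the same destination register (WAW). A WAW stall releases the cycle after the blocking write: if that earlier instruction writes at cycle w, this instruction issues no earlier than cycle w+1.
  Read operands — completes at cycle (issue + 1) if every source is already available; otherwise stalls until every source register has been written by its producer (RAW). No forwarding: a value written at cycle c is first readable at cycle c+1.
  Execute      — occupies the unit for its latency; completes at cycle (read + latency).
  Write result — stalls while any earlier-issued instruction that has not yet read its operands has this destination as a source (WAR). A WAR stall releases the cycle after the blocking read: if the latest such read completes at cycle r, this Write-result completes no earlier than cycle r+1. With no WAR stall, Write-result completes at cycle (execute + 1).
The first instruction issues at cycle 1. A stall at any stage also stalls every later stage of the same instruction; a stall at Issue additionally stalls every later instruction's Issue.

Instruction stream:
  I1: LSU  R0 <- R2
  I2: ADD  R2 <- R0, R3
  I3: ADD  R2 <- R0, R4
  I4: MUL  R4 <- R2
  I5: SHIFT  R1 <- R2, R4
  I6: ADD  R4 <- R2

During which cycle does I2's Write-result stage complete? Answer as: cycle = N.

[I1] 1/2/3/4
[I2] 2/5/7/8  (RAW R0: wait I1 write@4)
[I3] 9/10/12/13  (struct: ADD busy until I2 writes@8)
[I4] 10/14/20/21  (RAW R2: wait I3 write@13)
[I5] 11/22/23/24  (RAW R4: wait I4 write@21)
[I6] 22/23/25/26  (WAW R4: wait I4 write@21)

cycle = 8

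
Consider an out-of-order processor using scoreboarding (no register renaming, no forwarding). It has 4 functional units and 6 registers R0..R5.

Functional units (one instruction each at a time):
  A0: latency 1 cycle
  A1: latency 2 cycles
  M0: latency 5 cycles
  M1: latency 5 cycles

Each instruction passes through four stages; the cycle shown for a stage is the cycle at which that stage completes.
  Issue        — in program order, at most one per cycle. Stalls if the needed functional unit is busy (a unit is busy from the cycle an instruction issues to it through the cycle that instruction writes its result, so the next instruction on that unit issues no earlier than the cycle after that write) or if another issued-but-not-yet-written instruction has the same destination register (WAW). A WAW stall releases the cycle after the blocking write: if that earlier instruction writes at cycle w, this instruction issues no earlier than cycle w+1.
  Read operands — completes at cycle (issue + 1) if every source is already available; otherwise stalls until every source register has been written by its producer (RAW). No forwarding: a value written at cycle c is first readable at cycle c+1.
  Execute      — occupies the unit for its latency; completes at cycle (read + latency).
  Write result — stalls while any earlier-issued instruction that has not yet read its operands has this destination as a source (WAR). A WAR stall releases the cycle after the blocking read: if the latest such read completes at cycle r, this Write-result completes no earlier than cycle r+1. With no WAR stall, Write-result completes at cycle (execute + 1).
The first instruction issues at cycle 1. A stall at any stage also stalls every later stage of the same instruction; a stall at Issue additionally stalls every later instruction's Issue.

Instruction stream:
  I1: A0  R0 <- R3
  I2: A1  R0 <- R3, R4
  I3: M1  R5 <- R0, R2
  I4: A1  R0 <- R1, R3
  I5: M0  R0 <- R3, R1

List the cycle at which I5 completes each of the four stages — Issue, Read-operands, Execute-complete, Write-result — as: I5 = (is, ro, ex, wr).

I5 = (15, 16, 21, 22)

I1 -> (1, 2, 3, 4)
I2 -> (5, 6, 8, 9)  // WAW R0: wait I1 write@4
I3 -> (6, 10, 15, 16)  // RAW R0: wait I2 write@9
I4 -> (10, 11, 13, 14)  // struct: A1 busy until I2 writes@9
I5 -> (15, 16, 21, 22)  // WAW R0: wait I4 write@14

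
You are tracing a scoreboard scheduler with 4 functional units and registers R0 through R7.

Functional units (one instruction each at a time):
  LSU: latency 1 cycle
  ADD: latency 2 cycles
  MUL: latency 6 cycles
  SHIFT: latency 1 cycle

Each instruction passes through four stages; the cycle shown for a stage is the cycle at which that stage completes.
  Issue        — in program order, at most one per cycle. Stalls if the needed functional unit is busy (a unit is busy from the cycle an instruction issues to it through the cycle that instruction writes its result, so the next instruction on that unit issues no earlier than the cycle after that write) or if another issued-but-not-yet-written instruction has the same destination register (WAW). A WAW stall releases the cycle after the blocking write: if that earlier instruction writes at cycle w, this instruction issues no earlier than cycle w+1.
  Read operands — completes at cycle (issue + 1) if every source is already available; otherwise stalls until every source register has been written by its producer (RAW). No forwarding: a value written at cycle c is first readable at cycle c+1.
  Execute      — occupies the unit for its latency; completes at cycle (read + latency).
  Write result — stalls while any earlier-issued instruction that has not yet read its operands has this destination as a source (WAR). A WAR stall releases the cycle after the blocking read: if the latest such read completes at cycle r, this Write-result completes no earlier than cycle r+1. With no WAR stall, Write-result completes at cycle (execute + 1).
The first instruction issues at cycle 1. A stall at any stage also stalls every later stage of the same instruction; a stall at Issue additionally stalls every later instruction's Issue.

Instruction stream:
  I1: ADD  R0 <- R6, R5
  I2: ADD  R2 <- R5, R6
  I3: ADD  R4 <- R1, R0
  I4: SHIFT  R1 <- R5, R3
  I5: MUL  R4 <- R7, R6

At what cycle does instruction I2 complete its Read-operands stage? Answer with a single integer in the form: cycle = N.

  I1 | 1 | 2 | 4 | 5
  I2 | 6 | 7 | 9 | 10   struct: ADD busy until I1 writes@5
  I3 | 11 | 12 | 14 | 15   struct: ADD busy until I2 writes@10
  I4 | 12 | 13 | 14 | 15
  I5 | 16 | 17 | 23 | 24   WAW R4: wait I3 write@15

cycle = 7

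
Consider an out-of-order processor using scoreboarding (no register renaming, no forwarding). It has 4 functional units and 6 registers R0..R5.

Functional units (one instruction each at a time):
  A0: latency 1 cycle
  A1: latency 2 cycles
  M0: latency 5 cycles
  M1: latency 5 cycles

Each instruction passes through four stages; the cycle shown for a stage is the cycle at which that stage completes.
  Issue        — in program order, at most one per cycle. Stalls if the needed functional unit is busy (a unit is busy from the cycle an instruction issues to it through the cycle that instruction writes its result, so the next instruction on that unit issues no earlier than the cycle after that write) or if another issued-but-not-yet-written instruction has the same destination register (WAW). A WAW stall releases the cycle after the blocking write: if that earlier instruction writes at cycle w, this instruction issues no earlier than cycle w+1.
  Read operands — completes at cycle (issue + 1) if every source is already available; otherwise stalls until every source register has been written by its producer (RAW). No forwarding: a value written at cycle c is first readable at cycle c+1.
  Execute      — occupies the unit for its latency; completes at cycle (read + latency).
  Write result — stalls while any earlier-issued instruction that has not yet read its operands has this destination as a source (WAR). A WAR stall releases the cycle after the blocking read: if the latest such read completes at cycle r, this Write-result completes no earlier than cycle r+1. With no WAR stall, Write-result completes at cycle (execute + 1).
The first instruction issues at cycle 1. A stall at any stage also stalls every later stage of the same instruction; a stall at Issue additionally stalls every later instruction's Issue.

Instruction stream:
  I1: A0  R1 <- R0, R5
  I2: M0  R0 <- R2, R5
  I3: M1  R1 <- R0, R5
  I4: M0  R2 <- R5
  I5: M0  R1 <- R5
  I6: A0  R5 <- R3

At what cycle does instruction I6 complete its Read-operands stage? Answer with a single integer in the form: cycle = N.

c1: I1 issues→A0
c2: I1 reads; I2 issues→M0
c3: I1 exec-done; I2 reads
c4: I1 writes R1
c5: I3 issues→M1
c8: I2 exec-done
c9: I2 writes R0
c10: I3 reads; I4 issues→M0
c11: I4 reads
c15: I3 exec-done
c16: I3 writes R1; I4 exec-done
c17: I4 writes R2
c18: I5 issues→M0
c19: I5 reads; I6 issues→A0
c20: I6 reads
c21: I6 exec-done
c22: I6 writes R5
c24: I5 exec-done
c25: I5 writes R1

cycle = 20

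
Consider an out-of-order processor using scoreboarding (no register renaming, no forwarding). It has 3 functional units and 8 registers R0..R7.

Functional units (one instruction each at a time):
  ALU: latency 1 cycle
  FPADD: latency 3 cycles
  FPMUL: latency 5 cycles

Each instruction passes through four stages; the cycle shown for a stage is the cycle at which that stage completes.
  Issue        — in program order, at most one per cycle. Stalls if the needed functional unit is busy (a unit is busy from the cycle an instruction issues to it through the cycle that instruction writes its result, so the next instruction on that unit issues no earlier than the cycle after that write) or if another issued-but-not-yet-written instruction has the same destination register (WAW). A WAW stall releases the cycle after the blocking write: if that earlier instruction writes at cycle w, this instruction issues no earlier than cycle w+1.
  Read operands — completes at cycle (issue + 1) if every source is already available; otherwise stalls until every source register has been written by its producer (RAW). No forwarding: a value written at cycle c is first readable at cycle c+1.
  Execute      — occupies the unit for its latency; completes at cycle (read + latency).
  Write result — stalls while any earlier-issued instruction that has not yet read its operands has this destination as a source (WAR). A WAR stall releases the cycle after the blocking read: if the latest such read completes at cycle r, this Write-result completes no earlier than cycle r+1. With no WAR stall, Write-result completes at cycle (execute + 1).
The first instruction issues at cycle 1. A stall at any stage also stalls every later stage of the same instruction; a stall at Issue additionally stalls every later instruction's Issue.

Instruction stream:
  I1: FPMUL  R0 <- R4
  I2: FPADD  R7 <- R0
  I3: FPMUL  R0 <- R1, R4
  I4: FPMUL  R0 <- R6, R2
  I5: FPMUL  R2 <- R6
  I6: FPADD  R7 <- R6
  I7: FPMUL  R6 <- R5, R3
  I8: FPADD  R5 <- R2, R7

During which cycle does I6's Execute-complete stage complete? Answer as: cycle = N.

cycle = 30

I1  is:1  ro:2  ex:7  wr:8
I2  is:2  ro:9  ex:12  wr:13  — RAW R0: wait I1 write@8
I3  is:9  ro:10  ex:15  wr:16  — struct: FPMUL busy until I1 writes@8
I4  is:17  ro:18  ex:23  wr:24  — struct: FPMUL busy until I3 writes@16
I5  is:25  ro:26  ex:31  wr:32  — struct: FPMUL busy until I4 writes@24
I6  is:26  ro:27  ex:30  wr:31
I7  is:33  ro:34  ex:39  wr:40  — struct: FPMUL busy until I5 writes@32
I8  is:34  ro:35  ex:38  wr:39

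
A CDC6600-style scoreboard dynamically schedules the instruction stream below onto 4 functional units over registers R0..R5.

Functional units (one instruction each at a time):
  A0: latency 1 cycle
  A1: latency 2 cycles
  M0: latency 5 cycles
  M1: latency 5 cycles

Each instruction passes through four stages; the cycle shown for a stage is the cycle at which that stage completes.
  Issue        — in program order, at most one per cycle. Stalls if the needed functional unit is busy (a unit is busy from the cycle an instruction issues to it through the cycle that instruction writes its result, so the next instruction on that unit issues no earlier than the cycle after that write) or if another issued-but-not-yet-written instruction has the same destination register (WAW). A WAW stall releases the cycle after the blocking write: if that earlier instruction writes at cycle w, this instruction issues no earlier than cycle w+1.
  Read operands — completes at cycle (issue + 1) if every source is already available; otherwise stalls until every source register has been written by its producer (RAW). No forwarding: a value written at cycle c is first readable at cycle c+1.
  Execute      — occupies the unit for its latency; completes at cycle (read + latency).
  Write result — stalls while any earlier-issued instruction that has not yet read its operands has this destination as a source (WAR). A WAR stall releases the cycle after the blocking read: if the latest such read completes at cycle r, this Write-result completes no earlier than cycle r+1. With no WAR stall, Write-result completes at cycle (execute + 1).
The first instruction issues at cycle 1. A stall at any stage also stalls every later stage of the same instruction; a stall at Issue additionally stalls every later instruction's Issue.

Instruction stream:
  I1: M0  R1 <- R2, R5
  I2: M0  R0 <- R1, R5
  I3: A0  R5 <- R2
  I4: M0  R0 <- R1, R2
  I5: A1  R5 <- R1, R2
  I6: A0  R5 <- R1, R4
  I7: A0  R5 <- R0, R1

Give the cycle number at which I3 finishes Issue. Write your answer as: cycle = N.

[1] I1→M0
[2] I1 RO
[7] I1 EX
[8] I1 WR R1
[9] I2→M0
[10] I2 RO; I3→A0
[11] I3 RO
[12] I3 EX
[13] I3 WR R5
[15] I2 EX
[16] I2 WR R0
[17] I4→M0
[18] I4 RO; I5→A1
[19] I5 RO
[21] I5 EX
[22] I5 WR R5
[23] I4 EX; I6→A0
[24] I4 WR R0; I6 RO
[25] I6 EX
[26] I6 WR R5
[27] I7→A0
[28] I7 RO
[29] I7 EX
[30] I7 WR R5

cycle = 10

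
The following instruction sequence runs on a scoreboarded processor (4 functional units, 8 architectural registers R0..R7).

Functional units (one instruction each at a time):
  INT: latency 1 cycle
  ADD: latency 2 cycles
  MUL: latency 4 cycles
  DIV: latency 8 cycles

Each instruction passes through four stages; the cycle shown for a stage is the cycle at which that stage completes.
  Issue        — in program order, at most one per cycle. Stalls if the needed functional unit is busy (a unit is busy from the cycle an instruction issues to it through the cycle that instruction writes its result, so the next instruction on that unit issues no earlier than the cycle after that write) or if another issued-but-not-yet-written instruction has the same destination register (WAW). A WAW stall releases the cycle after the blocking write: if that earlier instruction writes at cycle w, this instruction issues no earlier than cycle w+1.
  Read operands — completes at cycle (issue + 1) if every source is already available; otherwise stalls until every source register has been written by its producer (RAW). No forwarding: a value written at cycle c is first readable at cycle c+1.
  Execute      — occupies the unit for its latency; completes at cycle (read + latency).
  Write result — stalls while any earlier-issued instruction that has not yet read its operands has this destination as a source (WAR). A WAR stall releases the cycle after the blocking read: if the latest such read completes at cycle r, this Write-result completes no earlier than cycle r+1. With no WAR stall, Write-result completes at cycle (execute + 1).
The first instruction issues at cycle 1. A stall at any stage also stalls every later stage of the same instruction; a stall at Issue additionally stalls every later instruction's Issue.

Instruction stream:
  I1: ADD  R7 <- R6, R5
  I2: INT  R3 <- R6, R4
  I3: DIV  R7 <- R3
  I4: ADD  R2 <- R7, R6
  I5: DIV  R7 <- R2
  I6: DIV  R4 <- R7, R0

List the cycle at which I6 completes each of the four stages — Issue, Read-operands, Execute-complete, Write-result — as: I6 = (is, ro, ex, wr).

I6 = (31, 32, 40, 41)

c1: issue I1 (ADD)
c2: I1 read-ops; issue I2 (INT)
c3: I2 read-ops
c4: I1 finished on ADD; I2 finished on INT
c5: I1→R7; I2→R3
c6: issue I3 (DIV)
c7: I3 read-ops; issue I4 (ADD)
c15: I3 finished on DIV
c16: I3→R7
c17: I4 read-ops; issue I5 (DIV)
c19: I4 finished on ADD
c20: I4→R2
c21: I5 read-ops
c29: I5 finished on DIV
c30: I5→R7
c31: issue I6 (DIV)
c32: I6 read-ops
c40: I6 finished on DIV
c41: I6→R4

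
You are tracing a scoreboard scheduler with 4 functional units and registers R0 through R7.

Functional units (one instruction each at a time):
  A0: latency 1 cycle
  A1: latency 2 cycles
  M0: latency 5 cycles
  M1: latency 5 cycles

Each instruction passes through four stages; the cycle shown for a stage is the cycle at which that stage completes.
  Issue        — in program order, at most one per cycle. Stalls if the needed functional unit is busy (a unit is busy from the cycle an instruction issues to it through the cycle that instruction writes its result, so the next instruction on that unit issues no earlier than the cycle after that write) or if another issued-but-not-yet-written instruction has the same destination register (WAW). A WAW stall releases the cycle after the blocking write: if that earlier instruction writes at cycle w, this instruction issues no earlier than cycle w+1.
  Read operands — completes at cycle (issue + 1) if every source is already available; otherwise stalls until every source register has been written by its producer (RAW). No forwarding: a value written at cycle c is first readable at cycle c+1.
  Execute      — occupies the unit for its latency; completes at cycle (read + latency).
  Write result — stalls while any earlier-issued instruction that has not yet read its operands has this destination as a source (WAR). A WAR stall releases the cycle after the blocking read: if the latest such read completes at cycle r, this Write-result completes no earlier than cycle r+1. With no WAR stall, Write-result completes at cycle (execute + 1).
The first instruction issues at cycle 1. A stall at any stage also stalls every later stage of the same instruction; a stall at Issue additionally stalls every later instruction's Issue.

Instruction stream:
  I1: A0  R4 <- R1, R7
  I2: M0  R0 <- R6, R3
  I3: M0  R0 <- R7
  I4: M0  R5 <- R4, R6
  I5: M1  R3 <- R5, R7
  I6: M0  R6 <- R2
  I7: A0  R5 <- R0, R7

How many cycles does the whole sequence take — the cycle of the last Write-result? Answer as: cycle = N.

c1: I1 dispatched to A0
c2: I1 operands ready, I2 dispatched to M0
c3: I1 complete, I2 operands ready
c4: R4←I1
c8: I2 complete
c9: R0←I2
c10: I3 dispatched to M0
c11: I3 operands ready
c16: I3 complete
c17: R0←I3
c18: I4 dispatched to M0
c19: I4 operands ready, I5 dispatched to M1
c24: I4 complete
c25: R5←I4
c26: I5 operands ready, I6 dispatched to M0
c27: I6 operands ready, I7 dispatched to A0
c28: I7 operands ready
c29: I7 complete
c30: R5←I7
c31: I5 complete
c32: R3←I5, I6 complete
c33: R6←I6

cycle = 33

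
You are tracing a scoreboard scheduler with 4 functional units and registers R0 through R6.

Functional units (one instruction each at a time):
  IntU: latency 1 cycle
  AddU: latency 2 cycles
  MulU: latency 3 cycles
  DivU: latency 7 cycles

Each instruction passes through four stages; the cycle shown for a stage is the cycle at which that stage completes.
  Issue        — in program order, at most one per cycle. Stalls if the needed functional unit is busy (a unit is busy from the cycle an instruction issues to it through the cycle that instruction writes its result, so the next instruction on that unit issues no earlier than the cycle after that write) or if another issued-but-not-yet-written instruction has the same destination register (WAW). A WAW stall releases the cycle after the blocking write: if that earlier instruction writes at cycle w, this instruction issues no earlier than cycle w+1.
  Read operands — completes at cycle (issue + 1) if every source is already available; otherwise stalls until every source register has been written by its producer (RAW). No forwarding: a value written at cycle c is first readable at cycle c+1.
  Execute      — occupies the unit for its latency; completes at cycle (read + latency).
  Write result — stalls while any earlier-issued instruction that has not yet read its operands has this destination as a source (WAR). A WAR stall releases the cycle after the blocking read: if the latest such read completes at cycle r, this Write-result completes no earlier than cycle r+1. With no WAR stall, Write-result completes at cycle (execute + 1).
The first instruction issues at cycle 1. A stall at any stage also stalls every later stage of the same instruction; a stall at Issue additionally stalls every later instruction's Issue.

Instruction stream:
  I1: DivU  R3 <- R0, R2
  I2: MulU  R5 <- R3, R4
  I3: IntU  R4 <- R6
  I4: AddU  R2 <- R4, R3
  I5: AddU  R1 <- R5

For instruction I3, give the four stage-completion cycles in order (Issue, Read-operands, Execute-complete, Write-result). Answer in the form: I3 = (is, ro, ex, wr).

I1: IS=1 RO=2 EX=9 WR=10
I2: IS=2 RO=11 EX=14 WR=15  [RAW R3: wait I1 write@10]
I3: IS=3 RO=4 EX=5 WR=12  [WAR R4: wait I2 read@11]
I4: IS=4 RO=13 EX=15 WR=16  [RAW R4: wait I3 write@12]
I5: IS=17 RO=18 EX=20 WR=21  [struct: AddU busy until I4 writes@16]

I3 = (3, 4, 5, 12)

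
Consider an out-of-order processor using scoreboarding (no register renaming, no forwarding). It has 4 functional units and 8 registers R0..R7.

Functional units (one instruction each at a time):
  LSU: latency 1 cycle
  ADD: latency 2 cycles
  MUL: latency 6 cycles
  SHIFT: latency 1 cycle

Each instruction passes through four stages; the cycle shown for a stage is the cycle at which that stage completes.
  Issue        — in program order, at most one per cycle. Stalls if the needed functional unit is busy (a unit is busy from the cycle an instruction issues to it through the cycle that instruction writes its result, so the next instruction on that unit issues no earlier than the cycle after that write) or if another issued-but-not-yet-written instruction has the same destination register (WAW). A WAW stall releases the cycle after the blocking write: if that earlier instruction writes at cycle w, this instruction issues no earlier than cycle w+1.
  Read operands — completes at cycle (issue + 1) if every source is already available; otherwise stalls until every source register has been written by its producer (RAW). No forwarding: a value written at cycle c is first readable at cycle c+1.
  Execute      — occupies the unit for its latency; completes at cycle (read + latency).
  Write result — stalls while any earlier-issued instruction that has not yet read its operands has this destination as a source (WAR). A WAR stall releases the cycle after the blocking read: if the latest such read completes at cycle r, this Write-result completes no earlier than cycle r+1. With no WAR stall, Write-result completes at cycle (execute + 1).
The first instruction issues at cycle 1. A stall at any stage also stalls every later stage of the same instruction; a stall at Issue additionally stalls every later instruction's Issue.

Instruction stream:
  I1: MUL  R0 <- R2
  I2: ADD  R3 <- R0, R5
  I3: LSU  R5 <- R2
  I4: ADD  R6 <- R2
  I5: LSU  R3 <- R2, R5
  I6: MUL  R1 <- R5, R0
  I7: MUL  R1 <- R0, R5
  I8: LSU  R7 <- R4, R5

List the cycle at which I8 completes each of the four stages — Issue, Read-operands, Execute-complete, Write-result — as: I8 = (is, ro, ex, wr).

I8 = (26, 27, 28, 29)

I1: IS=1 RO=2 EX=8 WR=9
I2: IS=2 RO=10 EX=12 WR=13  [RAW R0: wait I1 write@9]
I3: IS=3 RO=4 EX=5 WR=11  [WAR R5: wait I2 read@10]
I4: IS=14 RO=15 EX=17 WR=18  [struct: ADD busy until I2 writes@13]
I5: IS=15 RO=16 EX=17 WR=18
I6: IS=16 RO=17 EX=23 WR=24
I7: IS=25 RO=26 EX=32 WR=33  [struct: MUL busy until I6 writes@24]
I8: IS=26 RO=27 EX=28 WR=29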